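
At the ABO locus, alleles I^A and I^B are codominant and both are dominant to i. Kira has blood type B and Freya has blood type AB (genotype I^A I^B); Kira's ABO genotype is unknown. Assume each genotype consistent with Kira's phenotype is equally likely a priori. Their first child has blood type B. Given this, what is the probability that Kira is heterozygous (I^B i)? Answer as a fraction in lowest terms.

1/2

Possible genotypes: Kira ∈ {I^B I^B, I^B i}; Freya ∈ {I^A I^B}.
Weight each parental genotype pair by prior × P(type-B child):
  I^B I^B × I^A I^B: posterior weight 1/2.
  I^B i × I^A I^B: posterior weight 1/2.
Sum the posterior weight over pairs where Kira is I^B i: 1/2.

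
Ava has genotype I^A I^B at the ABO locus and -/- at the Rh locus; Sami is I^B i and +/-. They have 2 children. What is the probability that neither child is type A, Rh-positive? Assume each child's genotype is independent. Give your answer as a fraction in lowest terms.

49/64

ABO cross I^A I^B × I^B i → 1/4 A, 1/2 B, 1/4 AB.
Rh cross -/- × +/- → 1/2 Rh+, 1/2 Rh-; so P(type A, Rh-positive) = 1/4 × 1/2 = 1/8 per child.
P(not type A, Rh-positive) = 7/8 for one child; (7/8)^2 = 49/64.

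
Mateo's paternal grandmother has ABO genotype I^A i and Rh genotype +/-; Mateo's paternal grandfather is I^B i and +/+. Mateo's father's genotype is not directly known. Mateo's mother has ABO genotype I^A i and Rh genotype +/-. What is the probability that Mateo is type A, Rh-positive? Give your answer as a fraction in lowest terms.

Mateo's father's ABO genotype from I^A i × I^B i: 1/4 I^A I^B, 1/4 I^A i, 1/4 I^B i, 1/4 i i.
Crossing each possibility with the mother I^A i and summing P(type A): 1/4·1/2 + 1/4·3/4 + 1/4·1/4 + 1/4·1/2 = 1/2.
Similarly for Rh via the father's Rh distribution: P(Rh+) = 7/8.
Independent loci: 1/2 × 7/8 = 7/16.

7/16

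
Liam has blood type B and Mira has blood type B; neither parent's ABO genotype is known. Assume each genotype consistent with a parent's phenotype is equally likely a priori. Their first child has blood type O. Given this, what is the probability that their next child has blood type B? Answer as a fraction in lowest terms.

3/4

Possible genotypes: Liam ∈ {I^B I^B, I^B i}; Mira ∈ {I^B I^B, I^B i}.
Weight each parental genotype pair by prior × P(type-O child):
  I^B i × I^B i: posterior weight 1; P(next child type B) = 3/4.
Weighted sum = 3/4.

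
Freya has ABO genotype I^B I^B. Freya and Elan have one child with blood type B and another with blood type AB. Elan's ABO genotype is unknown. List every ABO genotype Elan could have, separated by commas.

For each candidate genotype of Elan, check whether crossing it with I^B I^B can produce every observed child phenotype.
  I^A I^A → possible child types {AB} ✗
  I^A I^B → possible child types {B, AB} ✓
  I^A i → possible child types {B, AB} ✓
  I^B I^B → possible child types {B} ✗
  I^B i → possible child types {B} ✗
  i i → possible child types {B} ✗

I^A I^B, I^A i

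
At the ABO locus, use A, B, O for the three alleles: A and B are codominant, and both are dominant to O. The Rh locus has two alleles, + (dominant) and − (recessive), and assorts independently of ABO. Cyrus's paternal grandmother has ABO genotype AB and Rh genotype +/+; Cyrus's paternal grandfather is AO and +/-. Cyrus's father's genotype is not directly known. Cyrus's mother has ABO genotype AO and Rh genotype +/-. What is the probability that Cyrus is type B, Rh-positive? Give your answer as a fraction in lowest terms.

7/64

Cyrus's father's ABO genotype from AB × AO: 1/4 AA, 1/4 AB, 1/4 AO, 1/4 BO.
Crossing each possibility with the mother AO and summing P(type B): 1/4·0 + 1/4·1/4 + 1/4·0 + 1/4·1/4 = 1/8.
Similarly for Rh via the father's Rh distribution: P(Rh+) = 7/8.
Independent loci: 1/8 × 7/8 = 7/64.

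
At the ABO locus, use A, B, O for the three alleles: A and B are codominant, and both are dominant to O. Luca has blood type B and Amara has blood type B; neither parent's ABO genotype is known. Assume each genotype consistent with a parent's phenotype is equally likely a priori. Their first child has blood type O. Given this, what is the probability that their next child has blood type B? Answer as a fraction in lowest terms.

3/4

Possible genotypes: Luca ∈ {BB, BO}; Amara ∈ {BB, BO}.
Weight each parental genotype pair by prior × P(type-O child):
  BO × BO: posterior weight 1; P(next child type B) = 3/4.
Weighted sum = 3/4.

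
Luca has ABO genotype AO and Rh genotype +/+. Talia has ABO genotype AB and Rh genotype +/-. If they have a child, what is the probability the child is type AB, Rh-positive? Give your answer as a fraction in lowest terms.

ABO cross AO × AB → offspring phenotypes: 1/2 A, 1/4 B, 1/4 AB.
Rh cross +/+ × +/- → 1 Rh+.
Independent loci: P(type AB, Rh-positive) = 1/4 × 1 = 1/4.

1/4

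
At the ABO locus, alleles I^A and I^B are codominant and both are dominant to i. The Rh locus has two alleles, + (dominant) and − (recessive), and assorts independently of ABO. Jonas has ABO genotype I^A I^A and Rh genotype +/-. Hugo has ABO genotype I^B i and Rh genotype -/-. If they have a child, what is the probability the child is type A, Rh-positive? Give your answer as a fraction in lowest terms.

1/4

ABO cross I^A I^A × I^B i → offspring phenotypes: 1/2 A, 1/2 AB.
Rh cross +/- × -/- → 1/2 Rh+, 1/2 Rh-.
Independent loci: P(type A, Rh-positive) = 1/2 × 1/2 = 1/4.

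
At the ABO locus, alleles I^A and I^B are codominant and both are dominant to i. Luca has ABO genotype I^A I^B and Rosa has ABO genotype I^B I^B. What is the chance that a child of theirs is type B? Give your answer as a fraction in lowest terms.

ABO cross I^A I^B × I^B I^B → offspring phenotypes: 1/2 B, 1/2 AB.
So P(type B) = 1/2.

1/2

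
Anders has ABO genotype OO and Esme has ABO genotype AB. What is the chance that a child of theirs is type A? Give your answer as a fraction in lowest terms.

1/2

ABO cross OO × AB → offspring phenotypes: 1/2 A, 1/2 B.
So P(type A) = 1/2.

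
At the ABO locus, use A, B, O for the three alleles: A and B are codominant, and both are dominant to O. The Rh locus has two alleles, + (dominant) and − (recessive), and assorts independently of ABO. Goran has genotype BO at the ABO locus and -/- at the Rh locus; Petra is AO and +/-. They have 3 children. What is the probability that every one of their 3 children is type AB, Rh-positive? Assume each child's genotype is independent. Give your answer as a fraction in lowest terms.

ABO cross BO × AO → 1/4 O, 1/4 A, 1/4 B, 1/4 AB.
Rh cross -/- × +/- → 1/2 Rh+, 1/2 Rh-; so P(type AB, Rh-positive) = 1/4 × 1/2 = 1/8 per child.
All 3 independent: (1/8)^3 = 1/512.

1/512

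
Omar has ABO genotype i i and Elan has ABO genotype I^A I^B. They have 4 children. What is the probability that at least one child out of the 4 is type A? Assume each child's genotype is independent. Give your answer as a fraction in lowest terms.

ABO cross i i × I^A I^B → 1/2 A, 1/2 B.
So P(type A) = 1/2 per child.
P(none) = (1/2)^4 = 1/16; P(at least one) = 1 − 1/16 = 15/16.

15/16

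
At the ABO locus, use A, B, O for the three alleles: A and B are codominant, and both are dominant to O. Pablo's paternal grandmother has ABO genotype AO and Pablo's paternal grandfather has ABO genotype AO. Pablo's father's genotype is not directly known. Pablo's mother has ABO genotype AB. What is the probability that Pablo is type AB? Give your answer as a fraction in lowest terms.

Pablo's father's ABO genotype from AO × AO: 1/4 AA, 1/2 AO, 1/4 OO.
Crossing each possibility with the mother AB and summing P(type AB): 1/4·1/2 + 1/2·1/4 + 1/4·0 = 1/4.

1/4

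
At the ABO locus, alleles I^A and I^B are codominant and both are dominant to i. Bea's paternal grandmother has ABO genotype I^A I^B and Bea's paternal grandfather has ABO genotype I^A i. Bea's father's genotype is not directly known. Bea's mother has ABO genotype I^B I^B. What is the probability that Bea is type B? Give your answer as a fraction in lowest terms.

1/2

Bea's father's ABO genotype from I^A I^B × I^A i: 1/4 I^A I^A, 1/4 I^A I^B, 1/4 I^A i, 1/4 I^B i.
Crossing each possibility with the mother I^B I^B and summing P(type B): 1/4·0 + 1/4·1/2 + 1/4·1/2 + 1/4·1 = 1/2.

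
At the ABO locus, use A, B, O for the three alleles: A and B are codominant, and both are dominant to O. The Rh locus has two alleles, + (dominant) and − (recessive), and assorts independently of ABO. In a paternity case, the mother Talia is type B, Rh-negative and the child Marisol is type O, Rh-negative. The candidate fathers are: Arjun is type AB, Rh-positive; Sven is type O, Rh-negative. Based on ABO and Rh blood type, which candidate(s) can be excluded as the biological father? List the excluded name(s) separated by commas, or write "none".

A candidate is excluded only if no genotype consistent with his phenotype could produce a type O, Rh-negative child with a type B, Rh-negative mother.
Arjun (type AB, Rh+): no genotype consistent with that phenotype can produce a type-O Rh- child with a type-B mother.

Arjun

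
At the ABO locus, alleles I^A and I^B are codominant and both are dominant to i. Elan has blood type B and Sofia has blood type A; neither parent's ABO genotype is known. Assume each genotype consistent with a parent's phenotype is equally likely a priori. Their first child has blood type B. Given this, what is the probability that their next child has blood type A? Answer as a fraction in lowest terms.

Possible genotypes: Elan ∈ {I^B I^B, I^B i}; Sofia ∈ {I^A I^A, I^A i}.
Weight each parental genotype pair by prior × P(type-B child):
  I^B I^B × I^A i: posterior weight 2/3; P(next child type A) = 0.
  I^B i × I^A i: posterior weight 1/3; P(next child type A) = 1/4.
Weighted sum = 1/12.

1/12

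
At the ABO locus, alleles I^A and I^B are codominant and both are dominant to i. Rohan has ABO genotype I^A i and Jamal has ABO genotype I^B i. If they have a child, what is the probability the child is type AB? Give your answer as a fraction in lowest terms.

ABO cross I^A i × I^B i → offspring phenotypes: 1/4 O, 1/4 A, 1/4 B, 1/4 AB.
So P(type AB) = 1/4.

1/4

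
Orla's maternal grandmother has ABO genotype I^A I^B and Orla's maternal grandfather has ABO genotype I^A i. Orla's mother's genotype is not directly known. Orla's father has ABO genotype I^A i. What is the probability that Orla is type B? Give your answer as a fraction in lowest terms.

1/8

Orla's mother's ABO genotype from I^A I^B × I^A i: 1/4 I^A I^A, 1/4 I^A I^B, 1/4 I^A i, 1/4 I^B i.
Crossing each possibility with the father I^A i and summing P(type B): 1/4·0 + 1/4·1/4 + 1/4·0 + 1/4·1/4 = 1/8.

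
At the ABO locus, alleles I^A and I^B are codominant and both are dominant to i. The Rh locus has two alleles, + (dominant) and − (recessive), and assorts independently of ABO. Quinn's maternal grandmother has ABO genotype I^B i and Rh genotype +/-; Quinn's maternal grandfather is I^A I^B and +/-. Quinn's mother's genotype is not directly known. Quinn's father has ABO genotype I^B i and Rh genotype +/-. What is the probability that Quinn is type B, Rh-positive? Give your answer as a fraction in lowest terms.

Quinn's mother's ABO genotype from I^B i × I^A I^B: 1/4 I^A I^B, 1/4 I^A i, 1/4 I^B I^B, 1/4 I^B i.
Crossing each possibility with the father I^B i and summing P(type B): 1/4·1/2 + 1/4·1/4 + 1/4·1 + 1/4·3/4 = 5/8.
Similarly for Rh via the mother's Rh distribution: P(Rh+) = 3/4.
Independent loci: 5/8 × 3/4 = 15/32.

15/32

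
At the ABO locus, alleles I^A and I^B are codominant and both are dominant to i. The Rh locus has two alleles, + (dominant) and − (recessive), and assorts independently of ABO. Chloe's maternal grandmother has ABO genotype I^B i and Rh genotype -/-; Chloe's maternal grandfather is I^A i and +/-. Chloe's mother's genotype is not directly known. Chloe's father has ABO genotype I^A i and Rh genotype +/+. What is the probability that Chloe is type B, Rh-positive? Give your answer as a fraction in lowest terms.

1/8

Chloe's mother's ABO genotype from I^B i × I^A i: 1/4 I^A I^B, 1/4 I^A i, 1/4 I^B i, 1/4 i i.
Crossing each possibility with the father I^A i and summing P(type B): 1/4·1/4 + 1/4·0 + 1/4·1/4 + 1/4·0 = 1/8.
Similarly for Rh via the mother's Rh distribution: P(Rh+) = 1.
Independent loci: 1/8 × 1 = 1/8.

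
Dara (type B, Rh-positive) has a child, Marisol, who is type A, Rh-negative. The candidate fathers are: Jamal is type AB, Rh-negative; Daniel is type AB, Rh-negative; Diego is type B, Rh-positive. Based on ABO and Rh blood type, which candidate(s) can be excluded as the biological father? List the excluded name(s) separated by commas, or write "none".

A candidate is excluded only if no genotype consistent with his phenotype could produce a type A, Rh-negative child with a type B, Rh-positive mother.
Diego (type B, Rh+): no genotype consistent with that phenotype can produce a type-A Rh- child with a type-B mother.

Diego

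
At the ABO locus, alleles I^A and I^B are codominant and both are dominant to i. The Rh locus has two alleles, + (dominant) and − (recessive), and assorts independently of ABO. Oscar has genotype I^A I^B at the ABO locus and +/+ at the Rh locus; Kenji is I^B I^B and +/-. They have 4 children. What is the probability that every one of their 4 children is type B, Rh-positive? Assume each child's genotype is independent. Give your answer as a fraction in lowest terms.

1/16

ABO cross I^A I^B × I^B I^B → 1/2 B, 1/2 AB.
Rh cross +/+ × +/- → 1 Rh+; so P(type B, Rh-positive) = 1/2 × 1 = 1/2 per child.
All 4 independent: (1/2)^4 = 1/16.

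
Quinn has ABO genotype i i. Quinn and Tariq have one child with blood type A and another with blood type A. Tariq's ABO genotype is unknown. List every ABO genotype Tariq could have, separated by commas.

I^A I^A, I^A I^B, I^A i

For each candidate genotype of Tariq, check whether crossing it with i i can produce every observed child phenotype.
  I^A I^A → possible child types {A} ✓
  I^A I^B → possible child types {A, B} ✓
  I^A i → possible child types {O, A} ✓
  I^B I^B → possible child types {B} ✗
  I^B i → possible child types {O, B} ✗
  i i → possible child types {O} ✗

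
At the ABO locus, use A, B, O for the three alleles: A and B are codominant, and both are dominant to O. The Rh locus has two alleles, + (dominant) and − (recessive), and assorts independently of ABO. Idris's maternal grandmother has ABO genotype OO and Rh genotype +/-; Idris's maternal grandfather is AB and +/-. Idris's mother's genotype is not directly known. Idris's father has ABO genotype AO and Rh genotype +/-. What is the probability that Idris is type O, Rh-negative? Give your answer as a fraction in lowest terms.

Idris's mother's ABO genotype from OO × AB: 1/2 AO, 1/2 BO.
Crossing each possibility with the father AO and summing P(type O): 1/2·1/4 + 1/2·1/4 = 1/4.
Similarly for Rh via the mother's Rh distribution: P(Rh-) = 1/4.
Independent loci: 1/4 × 1/4 = 1/16.

1/16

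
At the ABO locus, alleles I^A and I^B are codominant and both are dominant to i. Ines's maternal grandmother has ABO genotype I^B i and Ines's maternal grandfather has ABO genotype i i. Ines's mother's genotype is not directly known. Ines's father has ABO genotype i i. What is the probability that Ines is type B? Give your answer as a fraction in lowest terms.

1/4

Ines's mother's ABO genotype from I^B i × i i: 1/2 I^B i, 1/2 i i.
Crossing each possibility with the father i i and summing P(type B): 1/2·1/2 + 1/2·0 = 1/4.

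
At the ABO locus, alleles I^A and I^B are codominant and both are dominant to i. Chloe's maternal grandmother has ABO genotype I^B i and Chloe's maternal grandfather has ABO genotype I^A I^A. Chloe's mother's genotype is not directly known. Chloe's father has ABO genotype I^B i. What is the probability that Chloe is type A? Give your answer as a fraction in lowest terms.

Chloe's mother's ABO genotype from I^B i × I^A I^A: 1/2 I^A I^B, 1/2 I^A i.
Crossing each possibility with the father I^B i and summing P(type A): 1/2·1/4 + 1/2·1/4 = 1/4.

1/4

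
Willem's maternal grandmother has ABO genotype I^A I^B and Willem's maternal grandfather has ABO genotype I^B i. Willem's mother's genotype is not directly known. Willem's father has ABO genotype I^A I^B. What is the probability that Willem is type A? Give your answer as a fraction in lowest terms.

1/4

Willem's mother's ABO genotype from I^A I^B × I^B i: 1/4 I^A I^B, 1/4 I^A i, 1/4 I^B I^B, 1/4 I^B i.
Crossing each possibility with the father I^A I^B and summing P(type A): 1/4·1/4 + 1/4·1/2 + 1/4·0 + 1/4·1/4 = 1/4.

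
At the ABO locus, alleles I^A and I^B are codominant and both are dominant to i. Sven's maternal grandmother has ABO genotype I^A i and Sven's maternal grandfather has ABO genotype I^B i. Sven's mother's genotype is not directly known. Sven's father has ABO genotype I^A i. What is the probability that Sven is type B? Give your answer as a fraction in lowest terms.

Sven's mother's ABO genotype from I^A i × I^B i: 1/4 I^A I^B, 1/4 I^A i, 1/4 I^B i, 1/4 i i.
Crossing each possibility with the father I^A i and summing P(type B): 1/4·1/4 + 1/4·0 + 1/4·1/4 + 1/4·0 = 1/8.

1/8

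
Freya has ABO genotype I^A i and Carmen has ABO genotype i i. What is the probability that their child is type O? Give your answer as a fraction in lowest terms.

ABO cross I^A i × i i → offspring phenotypes: 1/2 O, 1/2 A.
So P(type O) = 1/2.

1/2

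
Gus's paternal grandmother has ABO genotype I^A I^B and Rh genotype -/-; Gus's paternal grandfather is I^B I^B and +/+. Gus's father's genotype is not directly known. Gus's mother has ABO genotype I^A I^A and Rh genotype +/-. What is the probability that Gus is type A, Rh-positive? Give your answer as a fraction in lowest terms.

Gus's father's ABO genotype from I^A I^B × I^B I^B: 1/2 I^A I^B, 1/2 I^B I^B.
Crossing each possibility with the mother I^A I^A and summing P(type A): 1/2·1/2 + 1/2·0 = 1/4.
Similarly for Rh via the father's Rh distribution: P(Rh+) = 3/4.
Independent loci: 1/4 × 3/4 = 3/16.

3/16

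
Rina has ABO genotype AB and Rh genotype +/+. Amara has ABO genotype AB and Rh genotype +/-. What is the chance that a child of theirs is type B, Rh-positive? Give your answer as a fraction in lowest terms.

ABO cross AB × AB → offspring phenotypes: 1/4 A, 1/4 B, 1/2 AB.
Rh cross +/+ × +/- → 1 Rh+.
Independent loci: P(type B, Rh-positive) = 1/4 × 1 = 1/4.

1/4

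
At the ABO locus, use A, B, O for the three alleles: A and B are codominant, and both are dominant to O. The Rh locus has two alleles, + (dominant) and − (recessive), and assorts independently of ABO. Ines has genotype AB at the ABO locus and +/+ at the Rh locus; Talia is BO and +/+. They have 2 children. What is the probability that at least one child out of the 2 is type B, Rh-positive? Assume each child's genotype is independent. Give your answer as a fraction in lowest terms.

ABO cross AB × BO → 1/4 A, 1/2 B, 1/4 AB.
Rh cross +/+ × +/+ → 1 Rh+; so P(type B, Rh-positive) = 1/2 × 1 = 1/2 per child.
P(none) = (1/2)^2 = 1/4; P(at least one) = 1 − 1/4 = 3/4.

3/4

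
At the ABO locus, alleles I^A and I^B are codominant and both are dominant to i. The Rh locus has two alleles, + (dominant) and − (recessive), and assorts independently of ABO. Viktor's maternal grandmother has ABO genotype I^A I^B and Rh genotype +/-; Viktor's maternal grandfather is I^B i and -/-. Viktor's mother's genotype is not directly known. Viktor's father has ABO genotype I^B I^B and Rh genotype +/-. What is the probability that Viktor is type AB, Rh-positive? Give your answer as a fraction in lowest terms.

5/32

Viktor's mother's ABO genotype from I^A I^B × I^B i: 1/4 I^A I^B, 1/4 I^A i, 1/4 I^B I^B, 1/4 I^B i.
Crossing each possibility with the father I^B I^B and summing P(type AB): 1/4·1/2 + 1/4·1/2 + 1/4·0 + 1/4·0 = 1/4.
Similarly for Rh via the mother's Rh distribution: P(Rh+) = 5/8.
Independent loci: 1/4 × 5/8 = 5/32.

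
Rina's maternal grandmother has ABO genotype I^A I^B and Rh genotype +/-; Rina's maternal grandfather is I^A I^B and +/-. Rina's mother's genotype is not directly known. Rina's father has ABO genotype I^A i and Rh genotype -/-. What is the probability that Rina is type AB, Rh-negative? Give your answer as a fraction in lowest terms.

Rina's mother's ABO genotype from I^A I^B × I^A I^B: 1/4 I^A I^A, 1/2 I^A I^B, 1/4 I^B I^B.
Crossing each possibility with the father I^A i and summing P(type AB): 1/4·0 + 1/2·1/4 + 1/4·1/2 = 1/4.
Similarly for Rh via the mother's Rh distribution: P(Rh-) = 1/2.
Independent loci: 1/4 × 1/2 = 1/8.

1/8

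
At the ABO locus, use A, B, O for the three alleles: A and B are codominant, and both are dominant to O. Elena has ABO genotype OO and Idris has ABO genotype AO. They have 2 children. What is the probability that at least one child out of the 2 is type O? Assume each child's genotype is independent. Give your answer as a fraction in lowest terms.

3/4

ABO cross OO × AO → 1/2 O, 1/2 A.
So P(type O) = 1/2 per child.
P(none) = (1/2)^2 = 1/4; P(at least one) = 1 − 1/4 = 3/4.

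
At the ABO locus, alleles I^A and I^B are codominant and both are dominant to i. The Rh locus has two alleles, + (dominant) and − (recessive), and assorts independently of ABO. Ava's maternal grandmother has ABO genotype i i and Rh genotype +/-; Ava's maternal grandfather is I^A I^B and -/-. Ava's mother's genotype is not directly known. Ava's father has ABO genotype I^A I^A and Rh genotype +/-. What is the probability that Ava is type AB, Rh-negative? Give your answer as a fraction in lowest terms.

3/32

Ava's mother's ABO genotype from i i × I^A I^B: 1/2 I^A i, 1/2 I^B i.
Crossing each possibility with the father I^A I^A and summing P(type AB): 1/2·0 + 1/2·1/2 = 1/4.
Similarly for Rh via the mother's Rh distribution: P(Rh-) = 3/8.
Independent loci: 1/4 × 3/8 = 3/32.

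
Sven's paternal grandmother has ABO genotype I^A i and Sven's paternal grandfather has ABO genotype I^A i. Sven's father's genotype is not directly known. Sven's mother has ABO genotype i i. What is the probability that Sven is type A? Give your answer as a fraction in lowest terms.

Sven's father's ABO genotype from I^A i × I^A i: 1/4 I^A I^A, 1/2 I^A i, 1/4 i i.
Crossing each possibility with the mother i i and summing P(type A): 1/4·1 + 1/2·1/2 + 1/4·0 = 1/2.

1/2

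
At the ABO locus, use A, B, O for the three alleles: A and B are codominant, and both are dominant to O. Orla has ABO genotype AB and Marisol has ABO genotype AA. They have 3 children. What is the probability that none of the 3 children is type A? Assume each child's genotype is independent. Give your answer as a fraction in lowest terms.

ABO cross AB × AA → 1/2 A, 1/2 AB.
So P(type A) = 1/2 per child.
P(not type A) = 1/2 for one child; (1/2)^3 = 1/8.

1/8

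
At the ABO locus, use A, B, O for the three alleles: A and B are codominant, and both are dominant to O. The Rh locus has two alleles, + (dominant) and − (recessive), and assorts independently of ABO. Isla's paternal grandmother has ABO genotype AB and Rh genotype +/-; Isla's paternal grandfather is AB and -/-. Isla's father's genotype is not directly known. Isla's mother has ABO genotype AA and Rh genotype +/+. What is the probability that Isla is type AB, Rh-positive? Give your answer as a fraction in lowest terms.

Isla's father's ABO genotype from AB × AB: 1/4 AA, 1/2 AB, 1/4 BB.
Crossing each possibility with the mother AA and summing P(type AB): 1/4·0 + 1/2·1/2 + 1/4·1 = 1/2.
Similarly for Rh via the father's Rh distribution: P(Rh+) = 1.
Independent loci: 1/2 × 1 = 1/2.

1/2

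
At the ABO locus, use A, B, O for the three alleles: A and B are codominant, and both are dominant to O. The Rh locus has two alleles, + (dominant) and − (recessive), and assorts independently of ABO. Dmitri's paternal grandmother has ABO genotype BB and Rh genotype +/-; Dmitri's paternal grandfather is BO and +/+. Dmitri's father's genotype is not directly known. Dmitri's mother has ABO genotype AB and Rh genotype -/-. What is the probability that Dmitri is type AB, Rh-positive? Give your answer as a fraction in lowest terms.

9/32

Dmitri's father's ABO genotype from BB × BO: 1/2 BB, 1/2 BO.
Crossing each possibility with the mother AB and summing P(type AB): 1/2·1/2 + 1/2·1/4 = 3/8.
Similarly for Rh via the father's Rh distribution: P(Rh+) = 3/4.
Independent loci: 3/8 × 3/4 = 9/32.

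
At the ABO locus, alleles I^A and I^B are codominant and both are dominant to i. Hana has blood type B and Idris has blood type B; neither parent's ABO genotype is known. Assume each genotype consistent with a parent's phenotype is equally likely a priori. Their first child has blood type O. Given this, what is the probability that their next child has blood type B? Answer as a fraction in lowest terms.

Possible genotypes: Hana ∈ {I^B I^B, I^B i}; Idris ∈ {I^B I^B, I^B i}.
Weight each parental genotype pair by prior × P(type-O child):
  I^B i × I^B i: posterior weight 1; P(next child type B) = 3/4.
Weighted sum = 3/4.

3/4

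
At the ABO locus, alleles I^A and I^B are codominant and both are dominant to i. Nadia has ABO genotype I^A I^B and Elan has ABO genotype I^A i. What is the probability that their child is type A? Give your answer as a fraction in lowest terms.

ABO cross I^A I^B × I^A i → offspring phenotypes: 1/2 A, 1/4 B, 1/4 AB.
So P(type A) = 1/2.

1/2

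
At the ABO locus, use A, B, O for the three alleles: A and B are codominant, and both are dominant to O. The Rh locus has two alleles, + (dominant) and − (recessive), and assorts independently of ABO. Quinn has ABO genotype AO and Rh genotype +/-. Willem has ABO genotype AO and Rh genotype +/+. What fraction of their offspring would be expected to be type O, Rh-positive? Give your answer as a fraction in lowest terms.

1/4

ABO cross AO × AO → offspring phenotypes: 1/4 O, 3/4 A.
Rh cross +/- × +/+ → 1 Rh+.
Independent loci: P(type O, Rh-positive) = 1/4 × 1 = 1/4.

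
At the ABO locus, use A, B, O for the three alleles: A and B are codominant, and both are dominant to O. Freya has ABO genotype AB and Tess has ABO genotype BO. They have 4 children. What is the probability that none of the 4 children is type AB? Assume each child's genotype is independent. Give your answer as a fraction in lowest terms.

81/256

ABO cross AB × BO → 1/4 A, 1/2 B, 1/4 AB.
So P(type AB) = 1/4 per child.
P(not type AB) = 3/4 for one child; (3/4)^4 = 81/256.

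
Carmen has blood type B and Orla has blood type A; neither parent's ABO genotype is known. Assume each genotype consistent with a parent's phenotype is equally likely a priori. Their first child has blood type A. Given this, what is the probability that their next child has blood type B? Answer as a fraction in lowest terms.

Possible genotypes: Carmen ∈ {BB, BO}; Orla ∈ {AA, AO}.
Weight each parental genotype pair by prior × P(type-A child):
  BO × AA: posterior weight 2/3; P(next child type B) = 0.
  BO × AO: posterior weight 1/3; P(next child type B) = 1/4.
Weighted sum = 1/12.

1/12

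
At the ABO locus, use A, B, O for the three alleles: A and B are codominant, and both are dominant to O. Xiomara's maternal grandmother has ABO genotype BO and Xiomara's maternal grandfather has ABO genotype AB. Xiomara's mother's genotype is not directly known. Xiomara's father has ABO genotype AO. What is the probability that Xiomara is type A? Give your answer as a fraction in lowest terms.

Xiomara's mother's ABO genotype from BO × AB: 1/4 AB, 1/4 AO, 1/4 BB, 1/4 BO.
Crossing each possibility with the father AO and summing P(type A): 1/4·1/2 + 1/4·3/4 + 1/4·0 + 1/4·1/4 = 3/8.

3/8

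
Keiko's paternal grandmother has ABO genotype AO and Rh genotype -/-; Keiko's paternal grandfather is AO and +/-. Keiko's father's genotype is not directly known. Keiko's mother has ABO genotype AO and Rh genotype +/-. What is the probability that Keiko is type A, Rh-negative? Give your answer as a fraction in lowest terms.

Keiko's father's ABO genotype from AO × AO: 1/4 AA, 1/2 AO, 1/4 OO.
Crossing each possibility with the mother AO and summing P(type A): 1/4·1 + 1/2·3/4 + 1/4·1/2 = 3/4.
Similarly for Rh via the father's Rh distribution: P(Rh-) = 3/8.
Independent loci: 3/4 × 3/8 = 9/32.

9/32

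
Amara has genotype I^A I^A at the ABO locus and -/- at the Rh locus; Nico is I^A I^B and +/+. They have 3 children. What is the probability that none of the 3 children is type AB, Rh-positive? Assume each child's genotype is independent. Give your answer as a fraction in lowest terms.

ABO cross I^A I^A × I^A I^B → 1/2 A, 1/2 AB.
Rh cross -/- × +/+ → 1 Rh+; so P(type AB, Rh-positive) = 1/2 × 1 = 1/2 per child.
P(not type AB, Rh-positive) = 1/2 for one child; (1/2)^3 = 1/8.

1/8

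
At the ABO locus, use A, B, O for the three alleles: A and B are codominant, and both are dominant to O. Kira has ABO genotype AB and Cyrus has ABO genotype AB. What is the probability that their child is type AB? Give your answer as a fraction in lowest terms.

1/2

ABO cross AB × AB → offspring phenotypes: 1/4 A, 1/4 B, 1/2 AB.
So P(type AB) = 1/2.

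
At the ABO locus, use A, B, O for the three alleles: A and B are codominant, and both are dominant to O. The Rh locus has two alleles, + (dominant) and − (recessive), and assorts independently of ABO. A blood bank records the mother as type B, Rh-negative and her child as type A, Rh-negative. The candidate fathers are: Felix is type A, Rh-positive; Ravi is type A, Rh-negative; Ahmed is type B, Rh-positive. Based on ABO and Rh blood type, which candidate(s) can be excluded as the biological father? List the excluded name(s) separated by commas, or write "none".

A candidate is excluded only if no genotype consistent with his phenotype could produce a type A, Rh-negative child with a type B, Rh-negative mother.
Ahmed (type B, Rh+): no genotype consistent with that phenotype can produce a type-A Rh- child with a type-B mother.

Ahmed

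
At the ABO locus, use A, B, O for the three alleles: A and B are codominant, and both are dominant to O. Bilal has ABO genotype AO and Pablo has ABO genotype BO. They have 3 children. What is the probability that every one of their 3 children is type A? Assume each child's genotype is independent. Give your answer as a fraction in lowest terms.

ABO cross AO × BO → 1/4 O, 1/4 A, 1/4 B, 1/4 AB.
So P(type A) = 1/4 per child.
All 3 independent: (1/4)^3 = 1/64.

1/64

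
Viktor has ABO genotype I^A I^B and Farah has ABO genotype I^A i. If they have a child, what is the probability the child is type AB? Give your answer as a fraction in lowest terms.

1/4

ABO cross I^A I^B × I^A i → offspring phenotypes: 1/2 A, 1/4 B, 1/4 AB.
So P(type AB) = 1/4.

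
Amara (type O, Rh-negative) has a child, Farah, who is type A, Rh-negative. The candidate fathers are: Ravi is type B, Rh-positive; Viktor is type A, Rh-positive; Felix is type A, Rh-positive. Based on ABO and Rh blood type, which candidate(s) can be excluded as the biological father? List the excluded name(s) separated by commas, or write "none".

A candidate is excluded only if no genotype consistent with his phenotype could produce a type A, Rh-negative child with a type O, Rh-negative mother.
Ravi (type B, Rh+): no genotype consistent with that phenotype can produce a type-A Rh- child with a type-O mother.

Ravi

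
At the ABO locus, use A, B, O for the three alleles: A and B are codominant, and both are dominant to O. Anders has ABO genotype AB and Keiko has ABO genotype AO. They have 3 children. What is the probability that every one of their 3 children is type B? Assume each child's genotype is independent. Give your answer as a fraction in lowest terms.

1/64

ABO cross AB × AO → 1/2 A, 1/4 B, 1/4 AB.
So P(type B) = 1/4 per child.
All 3 independent: (1/4)^3 = 1/64.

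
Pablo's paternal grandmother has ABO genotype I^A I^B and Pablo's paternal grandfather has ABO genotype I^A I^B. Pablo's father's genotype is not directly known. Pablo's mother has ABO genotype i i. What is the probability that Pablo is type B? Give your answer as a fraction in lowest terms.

1/2

Pablo's father's ABO genotype from I^A I^B × I^A I^B: 1/4 I^A I^A, 1/2 I^A I^B, 1/4 I^B I^B.
Crossing each possibility with the mother i i and summing P(type B): 1/4·0 + 1/2·1/2 + 1/4·1 = 1/2.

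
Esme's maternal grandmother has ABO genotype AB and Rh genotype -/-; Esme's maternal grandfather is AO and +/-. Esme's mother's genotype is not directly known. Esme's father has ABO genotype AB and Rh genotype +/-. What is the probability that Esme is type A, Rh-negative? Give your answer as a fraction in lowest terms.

Esme's mother's ABO genotype from AB × AO: 1/4 AA, 1/4 AB, 1/4 AO, 1/4 BO.
Crossing each possibility with the father AB and summing P(type A): 1/4·1/2 + 1/4·1/4 + 1/4·1/2 + 1/4·1/4 = 3/8.
Similarly for Rh via the mother's Rh distribution: P(Rh-) = 3/8.
Independent loci: 3/8 × 3/8 = 9/64.

9/64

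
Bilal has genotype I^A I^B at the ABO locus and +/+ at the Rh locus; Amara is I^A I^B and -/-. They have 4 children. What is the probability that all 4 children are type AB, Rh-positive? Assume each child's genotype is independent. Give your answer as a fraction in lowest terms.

ABO cross I^A I^B × I^A I^B → 1/4 A, 1/4 B, 1/2 AB.
Rh cross +/+ × -/- → 1 Rh+; so P(type AB, Rh-positive) = 1/2 × 1 = 1/2 per child.
All 4 independent: (1/2)^4 = 1/16.

1/16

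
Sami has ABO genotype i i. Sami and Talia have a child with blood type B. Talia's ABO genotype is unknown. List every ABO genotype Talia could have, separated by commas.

For each candidate genotype of Talia, check whether crossing it with i i can produce every observed child phenotype.
  I^A I^A → possible child types {A} ✗
  I^A I^B → possible child types {A, B} ✓
  I^A i → possible child types {O, A} ✗
  I^B I^B → possible child types {B} ✓
  I^B i → possible child types {O, B} ✓
  i i → possible child types {O} ✗

I^A I^B, I^B I^B, I^B i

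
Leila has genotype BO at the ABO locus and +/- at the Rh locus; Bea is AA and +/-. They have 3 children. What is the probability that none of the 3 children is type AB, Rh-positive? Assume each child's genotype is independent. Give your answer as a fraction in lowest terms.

125/512

ABO cross BO × AA → 1/2 A, 1/2 AB.
Rh cross +/- × +/- → 3/4 Rh+, 1/4 Rh-; so P(type AB, Rh-positive) = 1/2 × 3/4 = 3/8 per child.
P(not type AB, Rh-positive) = 5/8 for one child; (5/8)^3 = 125/512.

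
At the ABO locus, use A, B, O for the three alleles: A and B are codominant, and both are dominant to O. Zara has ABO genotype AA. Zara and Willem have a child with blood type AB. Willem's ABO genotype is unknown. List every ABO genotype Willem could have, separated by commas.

AB, BB, BO

For each candidate genotype of Willem, check whether crossing it with AA can produce every observed child phenotype.
  AA → possible child types {A} ✗
  AB → possible child types {A, AB} ✓
  AO → possible child types {A} ✗
  BB → possible child types {AB} ✓
  BO → possible child types {A, AB} ✓
  OO → possible child types {A} ✗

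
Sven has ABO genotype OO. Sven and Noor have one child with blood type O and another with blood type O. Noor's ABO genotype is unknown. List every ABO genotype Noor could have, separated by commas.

For each candidate genotype of Noor, check whether crossing it with OO can produce every observed child phenotype.
  AA → possible child types {A} ✗
  AB → possible child types {A, B} ✗
  AO → possible child types {O, A} ✓
  BB → possible child types {B} ✗
  BO → possible child types {O, B} ✓
  OO → possible child types {O} ✓

AO, BO, OO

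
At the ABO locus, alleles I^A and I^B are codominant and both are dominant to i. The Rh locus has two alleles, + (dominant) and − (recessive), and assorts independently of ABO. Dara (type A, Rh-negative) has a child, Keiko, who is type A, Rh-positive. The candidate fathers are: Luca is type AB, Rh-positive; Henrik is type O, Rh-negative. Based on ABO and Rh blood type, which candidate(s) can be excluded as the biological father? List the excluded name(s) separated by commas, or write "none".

A candidate is excluded only if no genotype consistent with his phenotype could produce a type A, Rh-positive child with a type A, Rh-negative mother.
Henrik (type O, Rh-): no genotype consistent with that phenotype can produce a type-A Rh+ child with a type-A mother.

Henrik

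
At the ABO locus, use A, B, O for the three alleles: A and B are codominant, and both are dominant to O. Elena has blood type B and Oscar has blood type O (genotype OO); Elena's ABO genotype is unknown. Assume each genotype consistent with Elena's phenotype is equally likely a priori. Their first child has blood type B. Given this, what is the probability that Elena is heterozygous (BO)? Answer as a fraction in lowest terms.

Possible genotypes: Elena ∈ {BB, BO}; Oscar ∈ {OO}.
Weight each parental genotype pair by prior × P(type-B child):
  BB × OO: posterior weight 2/3.
  BO × OO: posterior weight 1/3.
Sum the posterior weight over pairs where Elena is BO: 1/3.

1/3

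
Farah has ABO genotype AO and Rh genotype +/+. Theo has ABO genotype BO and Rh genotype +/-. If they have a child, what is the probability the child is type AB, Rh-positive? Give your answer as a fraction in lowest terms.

ABO cross AO × BO → offspring phenotypes: 1/4 O, 1/4 A, 1/4 B, 1/4 AB.
Rh cross +/+ × +/- → 1 Rh+.
Independent loci: P(type AB, Rh-positive) = 1/4 × 1 = 1/4.

1/4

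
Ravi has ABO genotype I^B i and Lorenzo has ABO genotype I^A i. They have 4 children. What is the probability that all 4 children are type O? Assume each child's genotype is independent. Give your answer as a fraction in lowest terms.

ABO cross I^B i × I^A i → 1/4 O, 1/4 A, 1/4 B, 1/4 AB.
So P(type O) = 1/4 per child.
All 4 independent: (1/4)^4 = 1/256.

1/256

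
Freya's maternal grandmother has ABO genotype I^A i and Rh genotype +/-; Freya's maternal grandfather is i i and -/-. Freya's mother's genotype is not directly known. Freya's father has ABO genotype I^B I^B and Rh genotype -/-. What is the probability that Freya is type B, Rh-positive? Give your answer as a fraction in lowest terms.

3/16

Freya's mother's ABO genotype from I^A i × i i: 1/2 I^A i, 1/2 i i.
Crossing each possibility with the father I^B I^B and summing P(type B): 1/2·1/2 + 1/2·1 = 3/4.
Similarly for Rh via the mother's Rh distribution: P(Rh+) = 1/4.
Independent loci: 3/4 × 1/4 = 3/16.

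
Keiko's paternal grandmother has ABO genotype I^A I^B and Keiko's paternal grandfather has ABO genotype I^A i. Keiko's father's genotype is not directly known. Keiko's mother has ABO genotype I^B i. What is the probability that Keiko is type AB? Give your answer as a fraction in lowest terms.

Keiko's father's ABO genotype from I^A I^B × I^A i: 1/4 I^A I^A, 1/4 I^A I^B, 1/4 I^A i, 1/4 I^B i.
Crossing each possibility with the mother I^B i and summing P(type AB): 1/4·1/2 + 1/4·1/4 + 1/4·1/4 + 1/4·0 = 1/4.

1/4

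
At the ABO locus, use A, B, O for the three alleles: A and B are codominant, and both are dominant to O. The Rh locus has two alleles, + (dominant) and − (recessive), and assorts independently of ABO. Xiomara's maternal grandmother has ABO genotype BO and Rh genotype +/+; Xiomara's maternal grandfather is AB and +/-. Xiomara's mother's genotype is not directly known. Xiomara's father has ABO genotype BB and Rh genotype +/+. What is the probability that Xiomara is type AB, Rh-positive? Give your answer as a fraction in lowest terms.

1/4

Xiomara's mother's ABO genotype from BO × AB: 1/4 AB, 1/4 AO, 1/4 BB, 1/4 BO.
Crossing each possibility with the father BB and summing P(type AB): 1/4·1/2 + 1/4·1/2 + 1/4·0 + 1/4·0 = 1/4.
Similarly for Rh via the mother's Rh distribution: P(Rh+) = 1.
Independent loci: 1/4 × 1 = 1/4.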